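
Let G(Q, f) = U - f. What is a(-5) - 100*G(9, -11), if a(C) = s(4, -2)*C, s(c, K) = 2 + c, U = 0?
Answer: -1130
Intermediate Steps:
G(Q, f) = -f (G(Q, f) = 0 - f = -f)
a(C) = 6*C (a(C) = (2 + 4)*C = 6*C)
a(-5) - 100*G(9, -11) = 6*(-5) - (-100)*(-11) = -30 - 100*11 = -30 - 1100 = -1130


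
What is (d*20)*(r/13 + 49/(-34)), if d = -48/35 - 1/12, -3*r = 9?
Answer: 34733/714 ≈ 48.646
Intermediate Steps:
r = -3 (r = -1/3*9 = -3)
d = -611/420 (d = -48*1/35 - 1*1/12 = -48/35 - 1/12 = -611/420 ≈ -1.4548)
(d*20)*(r/13 + 49/(-34)) = (-611/420*20)*(-3/13 + 49/(-34)) = -611*(-3*1/13 + 49*(-1/34))/21 = -611*(-3/13 - 49/34)/21 = -611/21*(-739/442) = 34733/714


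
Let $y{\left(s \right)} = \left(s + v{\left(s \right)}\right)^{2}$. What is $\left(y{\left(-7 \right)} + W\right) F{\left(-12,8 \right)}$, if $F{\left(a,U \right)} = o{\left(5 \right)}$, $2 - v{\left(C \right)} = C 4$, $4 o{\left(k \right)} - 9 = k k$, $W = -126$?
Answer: $\frac{6851}{2} \approx 3425.5$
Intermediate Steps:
$o{\left(k \right)} = \frac{9}{4} + \frac{k^{2}}{4}$ ($o{\left(k \right)} = \frac{9}{4} + \frac{k k}{4} = \frac{9}{4} + \frac{k^{2}}{4}$)
$v{\left(C \right)} = 2 - 4 C$ ($v{\left(C \right)} = 2 - C 4 = 2 - 4 C$)
$F{\left(a,U \right)} = \frac{17}{2}$ ($F{\left(a,U \right)} = \frac{9}{4} + \frac{5^{2}}{4} = \frac{9}{4} + \frac{1}{4} \cdot 25 = \frac{9}{4} + \frac{25}{4} = \frac{17}{2}$)
$y{\left(s \right)} = \left(2 - 3 s\right)^{2}$ ($y{\left(s \right)} = \left(s - \left(-2 + 4 s\right)\right)^{2} = \left(2 - 3 s\right)^{2}$)
$\left(y{\left(-7 \right)} + W\right) F{\left(-12,8 \right)} = \left(\left(-2 + 3 \left(-7\right)\right)^{2} - 126\right) \frac{17}{2} = \left(\left(-2 - 21\right)^{2} - 126\right) \frac{17}{2} = \left(\left(-23\right)^{2} - 126\right) \frac{17}{2} = \left(529 - 126\right) \frac{17}{2} = 403 \cdot \frac{17}{2} = \frac{6851}{2}$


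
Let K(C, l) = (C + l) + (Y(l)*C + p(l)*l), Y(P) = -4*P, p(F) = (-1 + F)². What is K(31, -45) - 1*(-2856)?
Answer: -86798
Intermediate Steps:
K(C, l) = C + l + l*(-1 + l)² - 4*C*l (K(C, l) = (C + l) + ((-4*l)*C + (-1 + l)²*l) = (C + l) + (-4*C*l + l*(-1 + l)²) = (C + l) + (l*(-1 + l)² - 4*C*l) = C + l + l*(-1 + l)² - 4*C*l)
K(31, -45) - 1*(-2856) = (31 - 45 - 45*(-1 - 45)² - 4*31*(-45)) - 1*(-2856) = (31 - 45 - 45*(-46)² + 5580) + 2856 = (31 - 45 - 45*2116 + 5580) + 2856 = (31 - 45 - 95220 + 5580) + 2856 = -89654 + 2856 = -86798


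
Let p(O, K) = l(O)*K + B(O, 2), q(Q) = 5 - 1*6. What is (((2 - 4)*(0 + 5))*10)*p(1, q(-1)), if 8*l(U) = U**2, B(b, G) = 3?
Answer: -575/2 ≈ -287.50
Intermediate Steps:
q(Q) = -1 (q(Q) = 5 - 6 = -1)
l(U) = U**2/8
p(O, K) = 3 + K*O**2/8 (p(O, K) = (O**2/8)*K + 3 = K*O**2/8 + 3 = 3 + K*O**2/8)
(((2 - 4)*(0 + 5))*10)*p(1, q(-1)) = (((2 - 4)*(0 + 5))*10)*(3 + (1/8)*(-1)*1**2) = (-2*5*10)*(3 + (1/8)*(-1)*1) = (-10*10)*(3 - 1/8) = -100*23/8 = -575/2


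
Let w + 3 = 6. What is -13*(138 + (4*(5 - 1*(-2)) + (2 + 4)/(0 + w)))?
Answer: -2184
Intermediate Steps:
w = 3 (w = -3 + 6 = 3)
-13*(138 + (4*(5 - 1*(-2)) + (2 + 4)/(0 + w))) = -13*(138 + (4*(5 - 1*(-2)) + (2 + 4)/(0 + 3))) = -13*(138 + (4*(5 + 2) + 6/3)) = -13*(138 + (4*7 + 6*(⅓))) = -13*(138 + (28 + 2)) = -13*(138 + 30) = -13*168 = -2184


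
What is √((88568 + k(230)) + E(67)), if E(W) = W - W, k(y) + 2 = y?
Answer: 2*√22199 ≈ 297.99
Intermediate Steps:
k(y) = -2 + y
E(W) = 0
√((88568 + k(230)) + E(67)) = √((88568 + (-2 + 230)) + 0) = √((88568 + 228) + 0) = √(88796 + 0) = √88796 = 2*√22199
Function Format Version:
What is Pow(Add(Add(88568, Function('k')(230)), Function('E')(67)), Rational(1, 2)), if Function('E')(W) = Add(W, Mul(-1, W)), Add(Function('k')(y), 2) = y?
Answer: Mul(2, Pow(22199, Rational(1, 2))) ≈ 297.99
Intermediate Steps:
Function('k')(y) = Add(-2, y)
Function('E')(W) = 0
Pow(Add(Add(88568, Function('k')(230)), Function('E')(67)), Rational(1, 2)) = Pow(Add(Add(88568, Add(-2, 230)), 0), Rational(1, 2)) = Pow(Add(Add(88568, 228), 0), Rational(1, 2)) = Pow(Add(88796, 0), Rational(1, 2)) = Pow(88796, Rational(1, 2)) = Mul(2, Pow(22199, Rational(1, 2)))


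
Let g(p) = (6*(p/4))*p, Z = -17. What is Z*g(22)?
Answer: -12342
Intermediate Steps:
g(p) = 3*p²/2 (g(p) = (6*(p*(¼)))*p = (6*(p/4))*p = (3*p/2)*p = 3*p²/2)
Z*g(22) = -51*22²/2 = -51*484/2 = -17*726 = -12342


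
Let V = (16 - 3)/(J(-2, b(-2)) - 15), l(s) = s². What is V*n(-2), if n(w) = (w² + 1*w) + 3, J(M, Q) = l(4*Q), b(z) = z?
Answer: 65/49 ≈ 1.3265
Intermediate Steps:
J(M, Q) = 16*Q² (J(M, Q) = (4*Q)² = 16*Q²)
n(w) = 3 + w + w² (n(w) = (w² + w) + 3 = (w + w²) + 3 = 3 + w + w²)
V = 13/49 (V = (16 - 3)/(16*(-2)² - 15) = 13/(16*4 - 15) = 13/(64 - 15) = 13/49 ≈ 0.26531)
V*n(-2) = 13*(3 - 2 + (-2)²)/49 = 13*(3 - 2 + 4)/49 = (13/49)*5 = 65/49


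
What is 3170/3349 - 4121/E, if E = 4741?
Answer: 1227741/15877609 ≈ 0.077325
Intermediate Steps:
3170/3349 - 4121/E = 3170/3349 - 4121/4741 = 1227741/15877609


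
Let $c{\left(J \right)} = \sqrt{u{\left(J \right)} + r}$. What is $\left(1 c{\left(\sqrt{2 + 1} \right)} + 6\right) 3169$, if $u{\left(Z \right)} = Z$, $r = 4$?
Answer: $19014 + 3169 \sqrt{4 + \sqrt{3}} \approx 26601.0$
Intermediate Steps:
$c{\left(J \right)} = \sqrt{4 + J}$ ($c{\left(J \right)} = \sqrt{J + 4} = \sqrt{4 + J}$)
$\left(1 c{\left(\sqrt{2 + 1} \right)} + 6\right) 3169 = \left(1 \sqrt{4 + \sqrt{2 + 1}} + 6\right) 3169 = \left(1 \sqrt{4 + \sqrt{3}} + 6\right) 3169 = \left(\sqrt{4 + \sqrt{3}} + 6\right) 3169 = \left(6 + \sqrt{4 + \sqrt{3}}\right) 3169 = 19014 + 3169 \sqrt{4 + \sqrt{3}}$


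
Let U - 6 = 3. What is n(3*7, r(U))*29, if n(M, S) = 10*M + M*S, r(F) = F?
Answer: 11571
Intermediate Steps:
U = 9 (U = 6 + 3 = 9)
n(3*7, r(U))*29 = ((3*7)*(10 + 9))*29 = (21*19)*29 = 399*29 = 11571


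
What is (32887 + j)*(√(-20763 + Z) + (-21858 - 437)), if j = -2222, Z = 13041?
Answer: -683676175 + 91995*I*√858 ≈ -6.8368e+8 + 2.6947e+6*I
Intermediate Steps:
(32887 + j)*(√(-20763 + Z) + (-21858 - 437)) = (32887 - 2222)*(√(-20763 + 13041) + (-21858 - 437)) = 30665*(√(-7722) - 22295) = 30665*(3*I*√858 - 22295) = 30665*(-22295 + 3*I*√858) = -683676175 + 91995*I*√858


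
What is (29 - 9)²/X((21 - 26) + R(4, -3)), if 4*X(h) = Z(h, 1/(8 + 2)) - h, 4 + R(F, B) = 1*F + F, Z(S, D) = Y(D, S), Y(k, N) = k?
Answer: 16000/11 ≈ 1454.5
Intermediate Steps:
Z(S, D) = D
R(F, B) = -4 + 2*F (R(F, B) = -4 + (1*F + F) = -4 + (F + F) = -4 + 2*F)
X(h) = 1/40 - h/4 (X(h) = (1/(8 + 2) - h)/4 = (1/10 - h)/4 = (⅒ - h)/4 = 1/40 - h/4)
(29 - 9)²/X((21 - 26) + R(4, -3)) = (29 - 9)²/(1/40 - ((21 - 26) + (-4 + 2*4))/4) = 20²/(1/40 - (-5 + (-4 + 8))/4) = 400/(1/40 - (-5 + 4)/4) = 400/(1/40 - ¼*(-1)) = 400/(1/40 + ¼) = 400/(11/40) = 400*(40/11) = 16000/11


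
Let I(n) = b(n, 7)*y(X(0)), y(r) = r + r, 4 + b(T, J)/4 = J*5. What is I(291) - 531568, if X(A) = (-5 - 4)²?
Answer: -511480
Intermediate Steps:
b(T, J) = -16 + 20*J (b(T, J) = -16 + 4*(J*5) = -16 + 4*(5*J) = -16 + 20*J)
X(A) = 81 (X(A) = (-9)² = 81)
y(r) = 2*r
I(n) = 20088 (I(n) = (-16 + 20*7)*(2*81) = (-16 + 140)*162 = 124*162 = 20088)
I(291) - 531568 = 20088 - 531568 = -511480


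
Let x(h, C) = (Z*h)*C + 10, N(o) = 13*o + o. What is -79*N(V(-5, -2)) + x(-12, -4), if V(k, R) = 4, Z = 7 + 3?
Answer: -3934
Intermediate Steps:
Z = 10
N(o) = 14*o
x(h, C) = 10 + 10*C*h (x(h, C) = (10*h)*C + 10 = 10*C*h + 10 = 10 + 10*C*h)
-79*N(V(-5, -2)) + x(-12, -4) = -1106*4 + (10 + 10*(-4)*(-12)) = -79*56 + (10 + 480) = -4424 + 490 = -3934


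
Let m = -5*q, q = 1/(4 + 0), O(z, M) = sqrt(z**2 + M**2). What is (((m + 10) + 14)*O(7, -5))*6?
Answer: 273*sqrt(74)/2 ≈ 1174.2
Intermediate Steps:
O(z, M) = sqrt(M**2 + z**2)
q = 1/4 ≈ 0.25000
m = -5/4 (m = -5*1/4 = -5/4 ≈ -1.2500)
(((m + 10) + 14)*O(7, -5))*6 = (((-5/4 + 10) + 14)*sqrt((-5)**2 + 7**2))*6 = ((35/4 + 14)*sqrt(25 + 49))*6 = (91*sqrt(74)/4)*6 = 273*sqrt(74)/2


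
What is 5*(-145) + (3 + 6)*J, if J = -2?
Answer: -743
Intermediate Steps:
5*(-145) + (3 + 6)*J = 5*(-145) + (3 + 6)*(-2) = -725 + 9*(-2) = -725 - 18 = -743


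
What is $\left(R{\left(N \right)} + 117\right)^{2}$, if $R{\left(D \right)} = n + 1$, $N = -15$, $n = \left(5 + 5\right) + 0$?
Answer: $16384$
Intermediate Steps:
$n = 10$ ($n = 10 + 0 = 10$)
$R{\left(D \right)} = 11$ ($R{\left(D \right)} = 10 + 1 = 11$)
$\left(R{\left(N \right)} + 117\right)^{2} = \left(11 + 117\right)^{2} = 128^{2} = 16384$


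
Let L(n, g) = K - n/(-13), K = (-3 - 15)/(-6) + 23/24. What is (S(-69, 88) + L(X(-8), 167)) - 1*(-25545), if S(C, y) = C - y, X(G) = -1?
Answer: 7922267/312 ≈ 25392.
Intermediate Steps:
K = 95/24 (K = -18*(-1/6) + 23*(1/24) = 3 + 23/24 = 95/24 ≈ 3.9583)
L(n, g) = 95/24 + n/13 (L(n, g) = 95/24 - n/(-13) = 95/24 - n*(-1)/13 = 95/24 - (-1)*n/13 = 95/24 + n/13)
(S(-69, 88) + L(X(-8), 167)) - 1*(-25545) = ((-69 - 1*88) + (95/24 + (1/13)*(-1))) - 1*(-25545) = ((-69 - 88) + (95/24 - 1/13)) + 25545 = (-157 + 1211/312) + 25545 = -47773/312 + 25545 = 7922267/312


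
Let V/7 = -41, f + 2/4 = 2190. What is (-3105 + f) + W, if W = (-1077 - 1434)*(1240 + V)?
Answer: -4787797/2 ≈ -2.3939e+6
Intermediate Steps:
f = 4379/2 (f = -½ + 2190 = 4379/2 ≈ 2189.5)
V = -287 (V = 7*(-41) = -287)
W = -2392983 (W = (-1077 - 1434)*(1240 - 287) = -2511*953 = -2392983)
(-3105 + f) + W = (-3105 + 4379/2) - 2392983 = -1831/2 - 2392983 = -4787797/2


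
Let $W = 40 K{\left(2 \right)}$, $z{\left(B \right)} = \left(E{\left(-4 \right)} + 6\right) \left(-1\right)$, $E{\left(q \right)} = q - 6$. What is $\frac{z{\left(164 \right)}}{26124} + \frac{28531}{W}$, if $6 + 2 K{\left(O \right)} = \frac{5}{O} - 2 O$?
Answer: $- \frac{20703979}{108850} \approx -190.21$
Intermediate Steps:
$E{\left(q \right)} = -6 + q$ ($E{\left(q \right)} = q - 6 = -6 + q$)
$z{\left(B \right)} = 4$ ($z{\left(B \right)} = \left(\left(-6 - 4\right) + 6\right) \left(-1\right) = \left(-10 + 6\right) \left(-1\right) = \left(-4\right) \left(-1\right) = 4$)
$K{\left(O \right)} = -3 - O + \frac{5}{2 O}$ ($K{\left(O \right)} = -3 + \frac{\frac{5}{O} - 2 O}{2} = -3 + \frac{- 2 O + \frac{5}{O}}{2} = -3 - \left(O - \frac{5}{2 O}\right) = -3 - O + \frac{5}{2 O}$)
$W = -150$ ($W = 40 \left(-3 - 2 + \frac{5}{2 \cdot 2}\right) = 40 \left(-3 - 2 + \frac{5}{2} \cdot \frac{1}{2}\right) = 40 \left(-3 - 2 + \frac{5}{4}\right) = 40 \left(- \frac{15}{4}\right) = -150$)
$\frac{z{\left(164 \right)}}{26124} + \frac{28531}{W} = \frac{4}{26124} + \frac{28531}{-150} = 4 \cdot \frac{1}{26124} + 28531 \left(- \frac{1}{150}\right) = \frac{1}{6531} - \frac{28531}{150} = - \frac{20703979}{108850}$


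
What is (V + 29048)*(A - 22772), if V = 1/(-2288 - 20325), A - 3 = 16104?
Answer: -4377988049295/22613 ≈ -1.9360e+8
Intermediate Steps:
A = 16107 (A = 3 + 16104 = 16107)
V = -1/22613 (V = 1/(-22613) = -1/22613 ≈ -4.4222e-5)
(V + 29048)*(A - 22772) = (-1/22613 + 29048)*(16107 - 22772) = (656862423/22613)*(-6665) = -4377988049295/22613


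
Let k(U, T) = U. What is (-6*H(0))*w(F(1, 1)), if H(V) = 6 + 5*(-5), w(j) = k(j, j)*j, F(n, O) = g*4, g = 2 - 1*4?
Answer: 7296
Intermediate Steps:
g = -2 (g = 2 - 4 = -2)
F(n, O) = -8 (F(n, O) = -2*4 = -8)
w(j) = j² (w(j) = j*j = j²)
H(V) = -19 (H(V) = 6 - 25 = -19)
(-6*H(0))*w(F(1, 1)) = -6*(-19)*(-8)² = 114*64 = 7296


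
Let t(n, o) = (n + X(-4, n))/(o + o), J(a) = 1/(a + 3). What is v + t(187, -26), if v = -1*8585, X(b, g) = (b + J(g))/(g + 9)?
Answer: -16631643921/1936480 ≈ -8588.6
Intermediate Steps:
J(a) = 1/(3 + a)
X(b, g) = (b + 1/(3 + g))/(9 + g) (X(b, g) = (b + 1/(3 + g))/(g + 9) = (b + 1/(3 + g))/(9 + g))
t(n, o) = (n + (-11 - 4*n)/((3 + n)*(9 + n)))/(2*o) (t(n, o) = (n + (1 - 4*(3 + n))/((3 + n)*(9 + n)))/(o + o) = (n + (1 + (-12 - 4*n))/((3 + n)*(9 + n)))/((2*o)) = (n + (-11 - 4*n)/((3 + n)*(9 + n)))*(1/(2*o)) = (n + (-11 - 4*n)/((3 + n)*(9 + n)))/(2*o))
v = -8585
v + t(187, -26) = -8585 + (½)*(-11 - 4*187 + 187*(3 + 187)*(9 + 187))/(-26*(3 + 187)*(9 + 187)) = -8585 + (½)*(-1/26)*(-11 - 748 + 187*190*196)/(190*196) = -8585 + (½)*(-1/26)*(1/190)*(1/196)*(-11 - 748 + 6963880) = -8585 + (½)*(-1/26)*(1/190)*(1/196)*6963121 = -8585 - 6963121/1936480 = -16631643921/1936480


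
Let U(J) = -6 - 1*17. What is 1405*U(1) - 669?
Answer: -32984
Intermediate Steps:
U(J) = -23 (U(J) = -6 - 17 = -23)
1405*U(1) - 669 = 1405*(-23) - 669 = -32315 - 669 = -32984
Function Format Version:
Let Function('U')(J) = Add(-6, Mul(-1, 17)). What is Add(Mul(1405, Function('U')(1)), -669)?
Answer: -32984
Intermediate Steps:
Function('U')(J) = -23 (Function('U')(J) = Add(-6, -17) = -23)
Add(Mul(1405, Function('U')(1)), -669) = Add(Mul(1405, -23), -669) = Add(-32315, -669) = -32984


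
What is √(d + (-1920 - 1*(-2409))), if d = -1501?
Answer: 2*I*√253 ≈ 31.812*I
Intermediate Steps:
√(d + (-1920 - 1*(-2409))) = √(-1501 + (-1920 - 1*(-2409))) = √(-1501 + (-1920 + 2409)) = √(-1501 + 489) = √(-1012) = 2*I*√253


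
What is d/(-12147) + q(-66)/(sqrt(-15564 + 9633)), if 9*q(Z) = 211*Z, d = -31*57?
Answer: 589/4049 + 4642*I*sqrt(659)/5931 ≈ 0.14547 + 20.092*I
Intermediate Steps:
d = -1767
q(Z) = 211*Z/9 (q(Z) = (211*Z)/9 = 211*Z/9)
d/(-12147) + q(-66)/(sqrt(-15564 + 9633)) = -1767/(-12147) + ((211/9)*(-66))/(sqrt(-15564 + 9633)) = -1767*(-1/12147) - 4642*(-I*sqrt(659)/1977)/3 = 589/4049 - 4642*(-I*sqrt(659)/1977)/3 = 589/4049 - (-4642)*I*sqrt(659)/5931 = 589/4049 + 4642*I*sqrt(659)/5931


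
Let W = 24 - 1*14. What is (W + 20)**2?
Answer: 900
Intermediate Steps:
W = 10 (W = 24 - 14 = 10)
(W + 20)**2 = (10 + 20)**2 = 30**2 = 900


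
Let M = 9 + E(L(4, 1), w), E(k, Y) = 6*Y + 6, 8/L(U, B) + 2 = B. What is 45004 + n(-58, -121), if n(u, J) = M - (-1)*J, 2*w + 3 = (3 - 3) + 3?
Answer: 44898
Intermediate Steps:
L(U, B) = 8/(-2 + B)
w = 0 (w = -3/2 + ((3 - 3) + 3)/2 = -3/2 + (0 + 3)/2 = -3/2 + (½)*3 = -3/2 + 3/2 = 0)
E(k, Y) = 6 + 6*Y
M = 15 (M = 9 + (6 + 6*0) = 9 + (6 + 0) = 9 + 6 = 15)
n(u, J) = 15 + J (n(u, J) = 15 - (-1)*J = 15 + J)
45004 + n(-58, -121) = 45004 + (15 - 121) = 45004 - 106 = 44898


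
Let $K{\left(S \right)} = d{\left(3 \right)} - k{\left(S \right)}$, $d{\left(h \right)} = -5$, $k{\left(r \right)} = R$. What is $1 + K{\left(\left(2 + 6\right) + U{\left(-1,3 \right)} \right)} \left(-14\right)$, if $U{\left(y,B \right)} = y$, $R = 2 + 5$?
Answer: $169$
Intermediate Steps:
$R = 7$
$k{\left(r \right)} = 7$
$K{\left(S \right)} = -12$ ($K{\left(S \right)} = -5 - 7 = -12$)
$1 + K{\left(\left(2 + 6\right) + U{\left(-1,3 \right)} \right)} \left(-14\right) = 1 - -168 = 1 + 168 = 169$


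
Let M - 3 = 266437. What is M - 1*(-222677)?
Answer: 489117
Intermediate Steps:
M = 266440 (M = 3 + 266437 = 266440)
M - 1*(-222677) = 266440 - 1*(-222677) = 266440 + 222677 = 489117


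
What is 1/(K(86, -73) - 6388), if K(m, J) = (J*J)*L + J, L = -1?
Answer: -1/11790 ≈ -8.4818e-5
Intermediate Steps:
K(m, J) = J - J² (K(m, J) = (J*J)*(-1) + J = J²*(-1) + J = -J² + J = J - J²)
1/(K(86, -73) - 6388) = 1/(-73*(1 - 1*(-73)) - 6388) = 1/(-73*(1 + 73) - 6388) = 1/(-73*74 - 6388) = 1/(-5402 - 6388) = 1/(-11790) = -1/11790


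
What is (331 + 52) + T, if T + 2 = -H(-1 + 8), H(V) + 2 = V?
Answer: 376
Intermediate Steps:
H(V) = -2 + V
T = -7 (T = -2 - (-2 + (-1 + 8)) = -2 - (-2 + 7) = -2 - 1*5 = -2 - 5 = -7)
(331 + 52) + T = (331 + 52) - 7 = 383 - 7 = 376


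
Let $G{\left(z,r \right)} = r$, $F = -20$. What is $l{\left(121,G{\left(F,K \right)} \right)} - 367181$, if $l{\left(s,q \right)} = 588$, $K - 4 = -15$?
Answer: $-366593$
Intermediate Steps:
$K = -11$ ($K = 4 - 15 = -11$)
$l{\left(121,G{\left(F,K \right)} \right)} - 367181 = 588 - 367181 = -366593$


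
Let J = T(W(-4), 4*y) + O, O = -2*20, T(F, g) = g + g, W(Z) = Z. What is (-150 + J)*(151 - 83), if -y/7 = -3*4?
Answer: 32776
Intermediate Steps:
y = 84 (y = -(-21)*4 = -7*(-12) = 84)
T(F, g) = 2*g
O = -40
J = 632 (J = 2*(4*84) - 40 = 2*336 - 40 = 672 - 40 = 632)
(-150 + J)*(151 - 83) = (-150 + 632)*(151 - 83) = 482*68 = 32776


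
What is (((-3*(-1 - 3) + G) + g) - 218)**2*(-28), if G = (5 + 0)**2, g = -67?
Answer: -1722112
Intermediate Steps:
G = 25 (G = 5**2 = 25)
(((-3*(-1 - 3) + G) + g) - 218)**2*(-28) = (((-3*(-1 - 3) + 25) - 67) - 218)**2*(-28) = (((-3*(-4) + 25) - 67) - 218)**2*(-28) = (((12 + 25) - 67) - 218)**2*(-28) = ((37 - 67) - 218)**2*(-28) = (-30 - 218)**2*(-28) = (-248)**2*(-28) = 61504*(-28) = -1722112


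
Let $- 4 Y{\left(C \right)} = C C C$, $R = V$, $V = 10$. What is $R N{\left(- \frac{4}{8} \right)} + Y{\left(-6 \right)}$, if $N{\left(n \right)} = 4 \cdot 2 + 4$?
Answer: $174$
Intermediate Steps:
$R = 10$
$Y{\left(C \right)} = - \frac{C^{3}}{4}$ ($Y{\left(C \right)} = - \frac{C C C}{4} = - \frac{C^{2} C}{4} = - \frac{C^{3}}{4}$)
$N{\left(n \right)} = 12$ ($N{\left(n \right)} = 8 + 4 = 12$)
$R N{\left(- \frac{4}{8} \right)} + Y{\left(-6 \right)} = 10 \cdot 12 - \frac{\left(-6\right)^{3}}{4} = 120 - -54 = 120 + 54 = 174$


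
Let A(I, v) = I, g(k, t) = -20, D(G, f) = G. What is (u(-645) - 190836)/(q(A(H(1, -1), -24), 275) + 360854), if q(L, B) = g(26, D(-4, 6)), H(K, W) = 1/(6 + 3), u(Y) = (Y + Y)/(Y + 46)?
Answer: -19051579/36023261 ≈ -0.52887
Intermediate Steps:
u(Y) = 2*Y/(46 + Y) (u(Y) = (2*Y)/(46 + Y) = 2*Y/(46 + Y))
H(K, W) = ⅑ (H(K, W) = 1/9 = ⅑)
q(L, B) = -20
(u(-645) - 190836)/(q(A(H(1, -1), -24), 275) + 360854) = (2*(-645)/(46 - 645) - 190836)/(-20 + 360854) = (2*(-645)/(-599) - 190836)/360834 = (2*(-645)*(-1/599) - 190836)*(1/360834) = (1290/599 - 190836)*(1/360834) = -114309474/599*1/360834 = -19051579/36023261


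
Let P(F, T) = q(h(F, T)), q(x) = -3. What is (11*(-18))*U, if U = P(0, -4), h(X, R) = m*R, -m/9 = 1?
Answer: 594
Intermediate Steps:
m = -9 (m = -9*1 = -9)
h(X, R) = -9*R
P(F, T) = -3
U = -3
(11*(-18))*U = (11*(-18))*(-3) = -198*(-3) = 594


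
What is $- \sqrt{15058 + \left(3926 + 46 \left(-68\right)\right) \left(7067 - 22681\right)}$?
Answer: $- i \sqrt{12444914} \approx - 3527.7 i$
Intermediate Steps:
$- \sqrt{15058 + \left(3926 + 46 \left(-68\right)\right) \left(7067 - 22681\right)} = - \sqrt{15058 + \left(3926 - 3128\right) \left(-15614\right)} = - \sqrt{15058 + 798 \left(-15614\right)} = - \sqrt{15058 - 12459972} = - \sqrt{-12444914} = - i \sqrt{12444914}$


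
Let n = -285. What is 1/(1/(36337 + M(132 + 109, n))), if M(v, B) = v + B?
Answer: 36293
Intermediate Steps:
M(v, B) = B + v
1/(1/(36337 + M(132 + 109, n))) = 1/(1/(36337 + (-285 + (132 + 109)))) = 1/(1/(36337 + (-285 + 241))) = 1/(1/(36337 - 44)) = 1/(1/36293) = 36293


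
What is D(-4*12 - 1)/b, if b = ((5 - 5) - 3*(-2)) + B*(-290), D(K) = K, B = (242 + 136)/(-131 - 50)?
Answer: -8869/110706 ≈ -0.080113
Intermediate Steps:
B = -378/181 (B = 378/(-181) = 378*(-1/181) = -378/181 ≈ -2.0884)
b = 110706/181 (b = ((5 - 5) - 3*(-2)) - 378/181*(-290) = (0 + 6) + 109620/181 = 6 + 109620/181 = 110706/181 ≈ 611.64)
D(-4*12 - 1)/b = (-4*12 - 1)/(110706/181) = (-48 - 1)*(181/110706) = -49*181/110706 = -8869/110706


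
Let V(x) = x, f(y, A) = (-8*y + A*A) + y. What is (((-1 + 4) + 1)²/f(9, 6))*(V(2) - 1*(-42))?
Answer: -704/27 ≈ -26.074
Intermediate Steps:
f(y, A) = A² - 7*y (f(y, A) = (-8*y + A²) + y = (A² - 8*y) + y = A² - 7*y)
(((-1 + 4) + 1)²/f(9, 6))*(V(2) - 1*(-42)) = (((-1 + 4) + 1)²/(6² - 7*9))*(2 - 1*(-42)) = ((3 + 1)²/(36 - 63))*(2 + 42) = (4²/(-27))*44 = -1/27*16*44 = -16/27*44 = -704/27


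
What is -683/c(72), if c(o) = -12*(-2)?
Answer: -683/24 ≈ -28.458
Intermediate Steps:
c(o) = 24
-683/c(72) = -683/24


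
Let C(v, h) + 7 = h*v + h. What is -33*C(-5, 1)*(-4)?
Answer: -1452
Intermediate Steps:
C(v, h) = -7 + h + h*v (C(v, h) = -7 + (h*v + h) = -7 + (h + h*v) = -7 + h + h*v)
-33*C(-5, 1)*(-4) = -33*(-7 + 1 + 1*(-5))*(-4) = -33*(-7 + 1 - 5)*(-4) = -33*(-11)*(-4) = 363*(-4) = -1452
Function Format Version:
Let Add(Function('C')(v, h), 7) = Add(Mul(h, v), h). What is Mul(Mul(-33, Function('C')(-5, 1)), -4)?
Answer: -1452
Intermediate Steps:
Function('C')(v, h) = Add(-7, h, Mul(h, v)) (Function('C')(v, h) = Add(-7, Add(Mul(h, v), h)) = Add(-7, Add(h, Mul(h, v))) = Add(-7, h, Mul(h, v)))
Mul(Mul(-33, Function('C')(-5, 1)), -4) = Mul(Mul(-33, Add(-7, 1, Mul(1, -5))), -4) = Mul(Mul(-33, Add(-7, 1, -5)), -4) = Mul(Mul(-33, -11), -4) = Mul(363, -4) = -1452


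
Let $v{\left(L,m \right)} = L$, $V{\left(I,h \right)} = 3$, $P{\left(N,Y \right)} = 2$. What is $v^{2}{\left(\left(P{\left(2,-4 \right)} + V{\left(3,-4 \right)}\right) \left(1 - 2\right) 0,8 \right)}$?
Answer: $0$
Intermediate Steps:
$v^{2}{\left(\left(P{\left(2,-4 \right)} + V{\left(3,-4 \right)}\right) \left(1 - 2\right) 0,8 \right)} = \left(\left(2 + 3\right) \left(1 - 2\right) 0\right)^{2} = \left(5 \left(\left(-1\right) 0\right)\right)^{2} = \left(5 \cdot 0\right)^{2} = 0^{2} = 0$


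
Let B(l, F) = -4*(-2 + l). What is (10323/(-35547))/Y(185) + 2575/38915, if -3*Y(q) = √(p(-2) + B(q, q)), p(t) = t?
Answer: 515/7783 - 10323*I*√734/8697166 ≈ 0.06617 - 0.032157*I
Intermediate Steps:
B(l, F) = 8 - 4*l
Y(q) = -√(6 - 4*q)/3 (Y(q) = -√(-2 + (8 - 4*q))/3 = -√(6 - 4*q)/3)
(10323/(-35547))/Y(185) + 2575/38915 = (10323/(-35547))/((-√(6 - 4*185)/3)) + 2575/38915 = (10323*(-1/35547))/((-√(6 - 740)/3)) + 2575*(1/38915) = -3441*3*I*√734/734/11849 + 515/7783 = -10323*I*√734/8697166 + 515/7783 = 515/7783 - 10323*I*√734/8697166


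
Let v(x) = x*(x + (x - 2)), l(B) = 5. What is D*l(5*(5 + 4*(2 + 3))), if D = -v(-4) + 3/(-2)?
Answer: -415/2 ≈ -207.50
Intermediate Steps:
v(x) = x*(-2 + 2*x) (v(x) = x*(x + (-2 + x)) = x*(-2 + 2*x))
D = -83/2 (D = -2*(-4)*(-1 - 4) + 3/(-2) = -2*(-4)*(-5) + 3*(-1/2) = -1*40 - 3/2 = -40 - 3/2 = -83/2 ≈ -41.500)
D*l(5*(5 + 4*(2 + 3))) = -83/2*5 = -415/2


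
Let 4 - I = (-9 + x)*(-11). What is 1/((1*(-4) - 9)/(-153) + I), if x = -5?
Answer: -153/22937 ≈ -0.0066704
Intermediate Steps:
I = -150 (I = 4 - (-9 - 5)*(-11) = 4 - (-14)*(-11) = 4 - 1*154 = 4 - 154 = -150)
1/((1*(-4) - 9)/(-153) + I) = 1/((1*(-4) - 9)/(-153) - 150) = 1/((-4 - 9)*(-1/153) - 150) = 1/(-13*(-1/153) - 150) = 1/(13/153 - 150) = 1/(-22937/153) = -153/22937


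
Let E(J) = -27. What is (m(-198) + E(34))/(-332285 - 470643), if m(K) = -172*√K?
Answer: 27/802928 + 129*I*√22/200732 ≈ 3.3627e-5 + 0.0030143*I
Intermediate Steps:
(m(-198) + E(34))/(-332285 - 470643) = (-516*I*√22 - 27)/(-332285 - 470643) = (-516*I*√22 - 27)/(-802928) = (-516*I*√22 - 27)*(-1/802928) = (-27 - 516*I*√22)*(-1/802928) = 27/802928 + 129*I*√22/200732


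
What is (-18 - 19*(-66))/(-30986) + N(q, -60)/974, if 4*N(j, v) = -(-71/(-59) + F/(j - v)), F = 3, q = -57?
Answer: -72035021/1780641476 ≈ -0.040455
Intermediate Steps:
N(j, v) = -71/236 - 3/(4*(j - v)) (N(j, v) = (-(-71/(-59) + 3/(j - v)))/4 = (-(-71*(-1/59) + 3/(j - v)))/4 = (-(71/59 + 3/(j - v)))/4 = (-71/59 - 3/(j - v))/4 = -71/236 - 3/(4*(j - v)))
(-18 - 19*(-66))/(-30986) + N(q, -60)/974 = (-18 - 19*(-66))/(-30986) + ((-177 - 71*(-57) + 71*(-60))/(236*(-57 - 1*(-60))))/974 = (-18 + 1254)*(-1/30986) + ((-177 + 4047 - 4260)/(236*(-57 + 60)))*(1/974) = 1236*(-1/30986) + ((1/236)*(-390)/3)*(1/974) = -618/15493 + ((1/236)*(1/3)*(-390))*(1/974) = -618/15493 - 65/118*1/974 = -618/15493 - 65/114932 = -72035021/1780641476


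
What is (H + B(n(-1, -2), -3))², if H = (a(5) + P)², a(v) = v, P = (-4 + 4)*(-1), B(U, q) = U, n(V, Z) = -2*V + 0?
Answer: 729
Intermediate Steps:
n(V, Z) = -2*V
P = 0 (P = 0*(-1) = 0)
H = 25 (H = (5 + 0)² = 5² = 25)
(H + B(n(-1, -2), -3))² = (25 - 2*(-1))² = (25 + 2)² = 27² = 729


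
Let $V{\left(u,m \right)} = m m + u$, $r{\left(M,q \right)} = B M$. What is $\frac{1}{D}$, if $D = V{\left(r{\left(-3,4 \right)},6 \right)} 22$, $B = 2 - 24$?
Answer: $\frac{1}{2244} \approx 0.00044563$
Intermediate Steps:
$B = -22$ ($B = 2 - 24 = -22$)
$r{\left(M,q \right)} = - 22 M$
$V{\left(u,m \right)} = u + m^{2}$ ($V{\left(u,m \right)} = m^{2} + u = u + m^{2}$)
$D = 2244$ ($D = \left(\left(-22\right) \left(-3\right) + 6^{2}\right) 22 = \left(66 + 36\right) 22 = 102 \cdot 22 = 2244$)
$\frac{1}{D} = \frac{1}{2244}$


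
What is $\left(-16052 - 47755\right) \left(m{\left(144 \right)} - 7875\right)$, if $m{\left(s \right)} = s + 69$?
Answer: $488889234$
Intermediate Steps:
$m{\left(s \right)} = 69 + s$
$\left(-16052 - 47755\right) \left(m{\left(144 \right)} - 7875\right) = \left(-16052 - 47755\right) \left(\left(69 + 144\right) - 7875\right) = - 63807 \left(213 - 7875\right) = \left(-63807\right) \left(-7662\right) = 488889234$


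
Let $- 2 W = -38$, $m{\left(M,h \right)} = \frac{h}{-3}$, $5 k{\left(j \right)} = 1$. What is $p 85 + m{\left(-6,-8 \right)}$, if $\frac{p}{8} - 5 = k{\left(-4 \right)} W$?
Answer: $\frac{17960}{3} \approx 5986.7$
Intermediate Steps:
$k{\left(j \right)} = \frac{1}{5}$ ($k{\left(j \right)} = \frac{1}{5} \cdot 1 = \frac{1}{5}$)
$m{\left(M,h \right)} = - \frac{h}{3}$ ($m{\left(M,h \right)} = h \left(- \frac{1}{3}\right) = - \frac{h}{3}$)
$W = 19$ ($W = \left(- \frac{1}{2}\right) \left(-38\right) = 19$)
$p = \frac{352}{5}$ ($p = 40 + 8 \cdot \frac{1}{5} \cdot 19 = 40 + 8 \cdot \frac{19}{5} = 40 + \frac{152}{5} = \frac{352}{5} \approx 70.4$)
$p 85 + m{\left(-6,-8 \right)} = \frac{352}{5} \cdot 85 - - \frac{8}{3} = 5984 + \frac{8}{3} = \frac{17960}{3}$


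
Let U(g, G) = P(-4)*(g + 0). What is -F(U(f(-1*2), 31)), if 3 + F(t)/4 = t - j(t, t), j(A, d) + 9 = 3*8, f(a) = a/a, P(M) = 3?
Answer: 60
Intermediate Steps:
f(a) = 1
j(A, d) = 15 (j(A, d) = -9 + 3*8 = -9 + 24 = 15)
U(g, G) = 3*g (U(g, G) = 3*(g + 0) = 3*g)
F(t) = -72 + 4*t (F(t) = -12 + 4*(t - 1*15) = -12 + 4*(t - 15) = -12 + 4*(-15 + t) = -12 + (-60 + 4*t) = -72 + 4*t)
-F(U(f(-1*2), 31)) = -(-72 + 4*(3*1)) = -(-72 + 4*3) = -(-72 + 12) = -1*(-60) = 60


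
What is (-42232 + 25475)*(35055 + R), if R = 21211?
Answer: -942849362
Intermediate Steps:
(-42232 + 25475)*(35055 + R) = (-42232 + 25475)*(35055 + 21211) = -16757*56266 = -942849362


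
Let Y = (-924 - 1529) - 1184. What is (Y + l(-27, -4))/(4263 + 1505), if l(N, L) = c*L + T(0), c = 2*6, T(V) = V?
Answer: -3685/5768 ≈ -0.63887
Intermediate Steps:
c = 12
l(N, L) = 12*L (l(N, L) = 12*L + 0 = 12*L)
Y = -3637 (Y = -2453 - 1184 = -3637)
(Y + l(-27, -4))/(4263 + 1505) = (-3637 + 12*(-4))/(4263 + 1505) = (-3637 - 48)/5768 = -3685*1/5768 = -3685/5768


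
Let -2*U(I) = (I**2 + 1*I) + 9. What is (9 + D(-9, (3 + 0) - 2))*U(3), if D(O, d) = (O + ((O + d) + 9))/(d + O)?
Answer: -105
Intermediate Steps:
U(I) = -9/2 - I/2 - I**2/2 (U(I) = -((I**2 + 1*I) + 9)/2 = -((I**2 + I) + 9)/2 = -((I + I**2) + 9)/2 = -(9 + I + I**2)/2 = -9/2 - I/2 - I**2/2)
D(O, d) = (9 + d + 2*O)/(O + d) (D(O, d) = (O + (9 + O + d))/(O + d) = (9 + d + 2*O)/(O + d))
(9 + D(-9, (3 + 0) - 2))*U(3) = (9 + (9 + ((3 + 0) - 2) + 2*(-9))/(-9 + ((3 + 0) - 2)))*(-9/2 - 1/2*3 - 1/2*3**2) = (9 + (9 + (3 - 2) - 18)/(-9 + (3 - 2)))*(-9/2 - 3/2 - 1/2*9) = (9 + (9 + 1 - 18)/(-9 + 1))*(-9/2 - 3/2 - 9/2) = (9 - 8/(-8))*(-21/2) = (9 - 1/8*(-8))*(-21/2) = (9 + 1)*(-21/2) = 10*(-21/2) = -105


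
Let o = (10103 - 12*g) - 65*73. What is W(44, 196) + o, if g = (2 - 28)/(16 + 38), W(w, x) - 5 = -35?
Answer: 48004/9 ≈ 5333.8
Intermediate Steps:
W(w, x) = -30 (W(w, x) = 5 - 35 = -30)
g = -13/27 (g = -26/54 = -26*1/54 = -13/27 ≈ -0.48148)
o = 48274/9 (o = (10103 - 12*(-13/27)) - 65*73 = (10103 + 52/9) - 4745 = 90979/9 - 4745 = 48274/9 ≈ 5363.8)
W(44, 196) + o = -30 + 48274/9 = 48004/9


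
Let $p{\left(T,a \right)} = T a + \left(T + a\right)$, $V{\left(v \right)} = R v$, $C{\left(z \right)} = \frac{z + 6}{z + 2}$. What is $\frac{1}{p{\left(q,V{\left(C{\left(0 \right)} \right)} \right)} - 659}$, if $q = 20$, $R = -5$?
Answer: $- \frac{1}{954} \approx -0.0010482$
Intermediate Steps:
$C{\left(z \right)} = \frac{6 + z}{2 + z}$
$V{\left(v \right)} = - 5 v$
$p{\left(T,a \right)} = T + a + T a$
$\frac{1}{p{\left(q,V{\left(C{\left(0 \right)} \right)} \right)} - 659} = \frac{1}{\left(20 - 5 \frac{6 + 0}{2 + 0} + 20 \left(- 5 \frac{6 + 0}{2 + 0}\right)\right) - 659} = \frac{1}{\left(20 - 5 \cdot \frac{1}{2} \cdot 6 + 20 \left(- 5 \cdot \frac{1}{2} \cdot 6\right)\right) - 659} = \frac{1}{\left(20 - 15 + 20 \left(\left(-5\right) 3\right)\right) - 659} = \frac{1}{\left(20 - 15 + 20 \left(-15\right)\right) - 659} = \frac{1}{\left(20 - 15 - 300\right) - 659} = \frac{1}{-295 - 659} = \frac{1}{-954} = - \frac{1}{954}$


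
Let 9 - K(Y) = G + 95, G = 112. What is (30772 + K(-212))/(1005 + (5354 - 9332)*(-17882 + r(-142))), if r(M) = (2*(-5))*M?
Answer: 30574/65486841 ≈ 0.00046687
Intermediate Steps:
r(M) = -10*M
K(Y) = -198 (K(Y) = 9 - (112 + 95) = 9 - 1*207 = 9 - 207 = -198)
(30772 + K(-212))/(1005 + (5354 - 9332)*(-17882 + r(-142))) = (30772 - 198)/(1005 + (5354 - 9332)*(-17882 - 10*(-142))) = 30574/(1005 - 3978*(-17882 + 1420)) = 30574/(1005 - 3978*(-16462)) = 30574/(1005 + 65485836) = 30574/65486841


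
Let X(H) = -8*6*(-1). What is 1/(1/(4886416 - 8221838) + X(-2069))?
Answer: 3335422/160100255 ≈ 0.020833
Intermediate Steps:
X(H) = 48 (X(H) = -48*(-1) = 48)
1/(1/(4886416 - 8221838) + X(-2069)) = 1/(1/(4886416 - 8221838) + 48) = 1/(1/(-3335422) + 48) = 1/(-1/3335422 + 48) = 1/(160100255/3335422) = 3335422/160100255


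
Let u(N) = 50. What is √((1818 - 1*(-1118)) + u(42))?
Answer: √2986 ≈ 54.644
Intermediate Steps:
√((1818 - 1*(-1118)) + u(42)) = √((1818 - 1*(-1118)) + 50) = √((1818 + 1118) + 50) = √(2936 + 50) = √2986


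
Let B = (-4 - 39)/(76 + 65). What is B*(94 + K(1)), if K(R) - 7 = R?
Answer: -1462/47 ≈ -31.106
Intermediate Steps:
K(R) = 7 + R
B = -43/141 ≈ -0.30496
B*(94 + K(1)) = -43*(94 + (7 + 1))/141 = -43*(94 + 8)/141 = -43/141*102 = -1462/47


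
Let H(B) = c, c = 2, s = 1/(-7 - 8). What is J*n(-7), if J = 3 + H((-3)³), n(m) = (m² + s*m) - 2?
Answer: 712/3 ≈ 237.33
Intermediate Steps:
s = -1/15 (s = 1/(-15) = -1/15 ≈ -0.066667)
H(B) = 2
n(m) = -2 + m² - m/15 (n(m) = (m² - m/15) - 2 = -2 + m² - m/15)
J = 5 (J = 3 + 2 = 5)
J*n(-7) = 5*(-2 + (-7)² - 1/15*(-7)) = 5*(-2 + 49 + 7/15) = 5*(712/15) = 712/3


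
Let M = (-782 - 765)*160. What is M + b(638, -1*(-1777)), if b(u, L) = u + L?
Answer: -245105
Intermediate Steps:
M = -247520 (M = -1547*160 = -247520)
b(u, L) = L + u
M + b(638, -1*(-1777)) = -247520 + (-1*(-1777) + 638) = -247520 + (1777 + 638) = -247520 + 2415 = -245105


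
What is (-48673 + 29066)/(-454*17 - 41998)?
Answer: 19607/49716 ≈ 0.39438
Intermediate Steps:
(-48673 + 29066)/(-454*17 - 41998) = -19607/(-7718 - 41998) = -19607/(-49716) = -19607*(-1/49716) = 19607/49716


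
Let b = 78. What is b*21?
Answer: 1638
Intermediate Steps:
b*21 = 78*21 = 1638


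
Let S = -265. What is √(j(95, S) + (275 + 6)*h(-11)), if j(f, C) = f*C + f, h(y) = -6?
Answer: 3*I*√2974 ≈ 163.6*I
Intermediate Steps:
j(f, C) = f + C*f (j(f, C) = C*f + f = f + C*f)
√(j(95, S) + (275 + 6)*h(-11)) = √(95*(1 - 265) + (275 + 6)*(-6)) = √(95*(-264) + 281*(-6)) = √(-25080 - 1686) = √(-26766) = 3*I*√2974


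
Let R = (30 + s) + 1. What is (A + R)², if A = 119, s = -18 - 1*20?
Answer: 12544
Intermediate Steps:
s = -38 (s = -18 - 20 = -38)
R = -7 (R = (30 - 38) + 1 = -8 + 1 = -7)
(A + R)² = (119 - 7)² = 112² = 12544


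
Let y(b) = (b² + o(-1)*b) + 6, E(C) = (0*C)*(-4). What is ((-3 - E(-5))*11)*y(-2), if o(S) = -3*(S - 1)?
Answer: 66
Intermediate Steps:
o(S) = 3 - 3*S (o(S) = -3*(-1 + S) = 3 - 3*S)
E(C) = 0 (E(C) = 0*(-4) = 0)
y(b) = 6 + b² + 6*b (y(b) = (b² + (3 - 3*(-1))*b) + 6 = (b² + (3 + 3)*b) + 6 = (b² + 6*b) + 6 = 6 + b² + 6*b)
((-3 - E(-5))*11)*y(-2) = ((-3 - 1*0)*11)*(6 + (-2)² + 6*(-2)) = ((-3 + 0)*11)*(6 + 4 - 12) = -3*11*(-2) = -33*(-2) = 66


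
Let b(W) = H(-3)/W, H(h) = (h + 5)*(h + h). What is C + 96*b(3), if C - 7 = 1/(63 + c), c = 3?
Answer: -24881/66 ≈ -376.98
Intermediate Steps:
C = 463/66 (C = 7 + 1/(63 + 3) = 7 + 1/66 = 463/66 ≈ 7.0152)
H(h) = 2*h*(5 + h) (H(h) = (5 + h)*(2*h) = 2*h*(5 + h))
b(W) = -12/W (b(W) = (2*(-3)*(5 - 3))/W = (2*(-3)*2)/W = -12/W)
C + 96*b(3) = 463/66 + 96*(-12/3) = 463/66 + 96*(-12*⅓) = 463/66 + 96*(-4) = 463/66 - 384 = -24881/66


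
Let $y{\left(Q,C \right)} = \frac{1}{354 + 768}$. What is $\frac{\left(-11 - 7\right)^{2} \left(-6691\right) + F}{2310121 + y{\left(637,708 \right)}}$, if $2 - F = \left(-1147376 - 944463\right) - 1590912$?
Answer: $\frac{1699683018}{2591955763} \approx 0.65575$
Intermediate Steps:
$F = 3682753$ ($F = 2 - \left(\left(-1147376 - 944463\right) - 1590912\right) = 2 - \left(-2091839 - 1590912\right) = 2 - -3682751 = 2 + 3682751 = 3682753$)
$y{\left(Q,C \right)} = \frac{1}{1122}$
$\frac{\left(-11 - 7\right)^{2} \left(-6691\right) + F}{2310121 + y{\left(637,708 \right)}} = \frac{\left(-11 - 7\right)^{2} \left(-6691\right) + 3682753}{2310121 + \frac{1}{1122}} = \frac{\left(-18\right)^{2} \left(-6691\right) + 3682753}{\frac{2591955763}{1122}} = \left(324 \left(-6691\right) + 3682753\right) \frac{1122}{2591955763} = \left(-2167884 + 3682753\right) \frac{1122}{2591955763} = 1514869 \cdot \frac{1122}{2591955763} = \frac{1699683018}{2591955763}$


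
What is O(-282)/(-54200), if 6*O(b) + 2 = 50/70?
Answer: 3/758800 ≈ 3.9536e-6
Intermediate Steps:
O(b) = -3/14 (O(b) = -⅓ + (50/70)/6 = -⅓ + (50*(1/70))/6 = -⅓ + (⅙)*(5/7) = -⅓ + 5/42 = -3/14)
O(-282)/(-54200) = -3/14/(-54200) = -3/14*(-1/54200) = 3/758800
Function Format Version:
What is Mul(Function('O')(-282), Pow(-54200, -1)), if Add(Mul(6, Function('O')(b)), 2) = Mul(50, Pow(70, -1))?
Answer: Rational(3, 758800) ≈ 3.9536e-6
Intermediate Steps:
Function('O')(b) = Rational(-3, 14) (Function('O')(b) = Add(Rational(-1, 3), Mul(Rational(1, 6), Mul(50, Pow(70, -1)))) = Add(Rational(-1, 3), Mul(Rational(1, 6), Mul(50, Rational(1, 70)))) = Add(Rational(-1, 3), Mul(Rational(1, 6), Rational(5, 7))) = Add(Rational(-1, 3), Rational(5, 42)) = Rational(-3, 14))
Mul(Function('O')(-282), Pow(-54200, -1)) = Mul(Rational(-3, 14), Pow(-54200, -1)) = Mul(Rational(-3, 14), Rational(-1, 54200)) = Rational(3, 758800)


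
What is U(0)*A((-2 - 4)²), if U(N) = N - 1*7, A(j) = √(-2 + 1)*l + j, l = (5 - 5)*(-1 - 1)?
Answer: -252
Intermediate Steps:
l = 0 (l = 0*(-2) = 0)
A(j) = j (A(j) = √(-2 + 1)*0 + j = √(-1)*0 + j = I*0 + j = 0 + j = j)
U(N) = -7 + N (U(N) = N - 7 = -7 + N)
U(0)*A((-2 - 4)²) = (-7 + 0)*(-2 - 4)² = -7*(-6)² = -7*36 = -252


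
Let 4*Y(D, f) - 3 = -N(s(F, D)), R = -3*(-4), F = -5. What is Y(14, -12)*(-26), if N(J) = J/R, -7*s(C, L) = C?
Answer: -3211/168 ≈ -19.113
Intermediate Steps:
R = 12
s(C, L) = -C/7
N(J) = J/12
Y(D, f) = 247/336 (Y(D, f) = 3/4 + (-(-1/7*(-5))/12)/4 = 3/4 + (-5/(12*7))/4 = 3/4 + (-1*5/84)/4 = 3/4 + (1/4)*(-5/84) = 3/4 - 5/336 = 247/336)
Y(14, -12)*(-26) = (247/336)*(-26) = -3211/168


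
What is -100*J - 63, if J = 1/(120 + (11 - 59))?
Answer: -1159/18 ≈ -64.389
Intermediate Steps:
J = 1/72 (J = 1/(120 - 48) = 1/72 ≈ 0.013889)
-100*J - 63 = -100*1/72 - 63 = -25/18 - 63 = -1159/18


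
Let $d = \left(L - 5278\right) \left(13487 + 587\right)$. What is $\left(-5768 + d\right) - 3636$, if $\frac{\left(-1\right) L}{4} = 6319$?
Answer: $-430026400$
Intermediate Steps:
$L = -25276$ ($L = \left(-4\right) 6319 = -25276$)
$d = -430016996$ ($d = \left(-25276 - 5278\right) \left(13487 + 587\right) = \left(-30554\right) 14074 = -430016996$)
$\left(-5768 + d\right) - 3636 = \left(-5768 - 430016996\right) - 3636 = -430022764 - 3636 = -430026400$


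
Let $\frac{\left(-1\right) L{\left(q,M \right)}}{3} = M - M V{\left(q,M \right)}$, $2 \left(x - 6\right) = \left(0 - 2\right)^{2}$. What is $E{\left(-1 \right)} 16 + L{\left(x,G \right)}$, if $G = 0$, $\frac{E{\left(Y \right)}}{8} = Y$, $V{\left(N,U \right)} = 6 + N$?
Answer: $-128$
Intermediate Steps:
$E{\left(Y \right)} = 8 Y$
$x = 8$ ($x = 6 + \frac{\left(0 - 2\right)^{2}}{2} = 6 + \frac{\left(-2\right)^{2}}{2} = 6 + \frac{1}{2} \cdot 4 = 6 + 2 = 8$)
$L{\left(q,M \right)} = - 3 M + 3 M \left(6 + q\right)$ ($L{\left(q,M \right)} = - 3 \left(M - M \left(6 + q\right)\right) = - 3 M + 3 M \left(6 + q\right)$)
$E{\left(-1 \right)} 16 + L{\left(x,G \right)} = 8 \left(-1\right) 16 + 3 \cdot 0 \left(5 + 8\right) = \left(-8\right) 16 + 3 \cdot 0 \cdot 13 = -128 + 0 = -128$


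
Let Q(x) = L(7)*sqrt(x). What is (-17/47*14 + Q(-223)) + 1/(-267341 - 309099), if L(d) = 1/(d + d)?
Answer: -137192767/27092680 + I*sqrt(223)/14 ≈ -5.0638 + 1.0667*I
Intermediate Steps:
L(d) = 1/(2*d)
Q(x) = sqrt(x)/14 (Q(x) = ((1/2)/7)*sqrt(x) = ((1/2)*(1/7))*sqrt(x) = sqrt(x)/14)
(-17/47*14 + Q(-223)) + 1/(-267341 - 309099) = (-17/47*14 + sqrt(-223)/14) + 1/(-267341 - 309099) = (-17*1/47*14 + (I*sqrt(223))/14) + 1/(-576440) = (-17/47*14 + I*sqrt(223)/14) - 1/576440 = (-238/47 + I*sqrt(223)/14) - 1/576440 = -137192767/27092680 + I*sqrt(223)/14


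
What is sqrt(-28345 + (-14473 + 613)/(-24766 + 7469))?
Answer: I*sqrt(173065170565)/2471 ≈ 168.36*I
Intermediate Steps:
sqrt(-28345 + (-14473 + 613)/(-24766 + 7469)) = sqrt(-28345 - 13860/(-17297)) = sqrt(-28345 - 13860*(-1/17297)) = sqrt(-28345 + 1980/2471) = sqrt(-70038515/2471) = I*sqrt(173065170565)/2471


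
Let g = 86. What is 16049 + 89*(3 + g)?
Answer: 23970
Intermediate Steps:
16049 + 89*(3 + g) = 16049 + 89*(3 + 86) = 16049 + 89*89 = 16049 + 7921 = 23970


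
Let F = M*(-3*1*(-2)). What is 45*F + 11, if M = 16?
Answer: 4331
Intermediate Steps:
F = 96 (F = 16*(-3*1*(-2)) = 16*(-3*(-2)) = 16*6 = 96)
45*F + 11 = 45*96 + 11 = 4320 + 11 = 4331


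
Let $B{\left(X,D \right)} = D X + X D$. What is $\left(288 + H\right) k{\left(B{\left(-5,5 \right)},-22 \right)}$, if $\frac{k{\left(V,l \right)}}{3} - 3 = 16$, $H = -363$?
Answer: $-4275$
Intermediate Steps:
$B{\left(X,D \right)} = 2 D X$ ($B{\left(X,D \right)} = D X + D X = 2 D X$)
$k{\left(V,l \right)} = 57$ ($k{\left(V,l \right)} = 9 + 3 \cdot 16 = 9 + 48 = 57$)
$\left(288 + H\right) k{\left(B{\left(-5,5 \right)},-22 \right)} = \left(288 - 363\right) 57 = \left(-75\right) 57 = -4275$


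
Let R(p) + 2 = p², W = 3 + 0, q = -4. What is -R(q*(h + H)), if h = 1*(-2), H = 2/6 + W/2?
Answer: 14/9 ≈ 1.5556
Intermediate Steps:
W = 3
H = 11/6 (H = 2/6 + 3/2 = 2*(⅙) + 3*(½) = ⅓ + 3/2 = 11/6 ≈ 1.8333)
h = -2
R(p) = -2 + p²
-R(q*(h + H)) = -(-2 + (-4*(-2 + 11/6))²) = -(-2 + (-4*(-⅙))²) = -(-2 + (⅔)²) = -(-2 + 4/9) = -1*(-14/9) = 14/9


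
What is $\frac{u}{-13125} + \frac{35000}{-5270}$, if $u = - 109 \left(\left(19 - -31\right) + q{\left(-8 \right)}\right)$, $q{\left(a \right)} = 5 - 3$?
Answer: $- \frac{42950464}{6916875} \approx -6.2095$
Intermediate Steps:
$q{\left(a \right)} = 2$ ($q{\left(a \right)} = 5 - 3 = 2$)
$u = -5668$ ($u = - 109 \left(\left(19 - -31\right) + 2\right) = - 109 \left(\left(19 + 31\right) + 2\right) = - 109 \left(50 + 2\right) = \left(-109\right) 52 = -5668$)
$\frac{u}{-13125} + \frac{35000}{-5270} = - \frac{5668}{-13125} + \frac{35000}{-5270} = \left(-5668\right) \left(- \frac{1}{13125}\right) + 35000 \left(- \frac{1}{5270}\right) = \frac{5668}{13125} - \frac{3500}{527} = - \frac{42950464}{6916875}$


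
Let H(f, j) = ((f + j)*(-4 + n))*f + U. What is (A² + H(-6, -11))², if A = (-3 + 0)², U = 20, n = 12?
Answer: 840889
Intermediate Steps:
H(f, j) = 20 + f*(8*f + 8*j) (H(f, j) = ((f + j)*(-4 + 12))*f + 20 = ((f + j)*8)*f + 20 = (8*f + 8*j)*f + 20 = f*(8*f + 8*j) + 20 = 20 + f*(8*f + 8*j))
A = 9 (A = (-3)² = 9)
(A² + H(-6, -11))² = (9² + (20 + 8*(-6)² + 8*(-6)*(-11)))² = (81 + (20 + 8*36 + 528))² = (81 + (20 + 288 + 528))² = (81 + 836)² = 917² = 840889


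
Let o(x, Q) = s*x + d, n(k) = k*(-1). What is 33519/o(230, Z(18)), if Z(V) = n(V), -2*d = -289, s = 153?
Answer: 67038/70669 ≈ 0.94862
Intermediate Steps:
n(k) = -k
d = 289/2 (d = -½*(-289) = 289/2 ≈ 144.50)
Z(V) = -V
o(x, Q) = 289/2 + 153*x (o(x, Q) = 153*x + 289/2 = 289/2 + 153*x)
33519/o(230, Z(18)) = 33519/(289/2 + 153*230) = 33519/(289/2 + 35190) = 33519/(70669/2) = 33519*(2/70669) = 67038/70669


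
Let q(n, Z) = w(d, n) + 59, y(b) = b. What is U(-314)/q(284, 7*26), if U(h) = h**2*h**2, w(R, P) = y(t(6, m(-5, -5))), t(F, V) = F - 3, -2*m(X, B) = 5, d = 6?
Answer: 4860585608/31 ≈ 1.5679e+8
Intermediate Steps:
m(X, B) = -5/2 (m(X, B) = -1/2*5 = -5/2)
t(F, V) = -3 + F
w(R, P) = 3 (w(R, P) = -3 + 6 = 3)
U(h) = h**4
q(n, Z) = 62 (q(n, Z) = 3 + 59 = 62)
U(-314)/q(284, 7*26) = (-314)**4/62 = 9721171216*(1/62) = 4860585608/31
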